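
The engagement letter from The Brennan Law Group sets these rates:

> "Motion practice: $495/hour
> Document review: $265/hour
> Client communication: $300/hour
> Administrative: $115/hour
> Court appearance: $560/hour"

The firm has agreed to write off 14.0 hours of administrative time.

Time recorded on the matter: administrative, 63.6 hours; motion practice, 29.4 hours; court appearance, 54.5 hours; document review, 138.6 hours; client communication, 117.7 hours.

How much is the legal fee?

Motion practice: 29.4 × $495 = $14,553.00
Document review: 138.6 × $265 = $36,729.00
Client communication: 117.7 × $300 = $35,310.00
Administrative: 63.6 × $115 = $7,314.00
Court appearance: 54.5 × $560 = $30,520.00
Subtotal: $124,426.00
Write-off: 14.0 × $115 = $1,610.00
Total: $124,426.00 − $1,610.00 = $122,816.00

$122,816.00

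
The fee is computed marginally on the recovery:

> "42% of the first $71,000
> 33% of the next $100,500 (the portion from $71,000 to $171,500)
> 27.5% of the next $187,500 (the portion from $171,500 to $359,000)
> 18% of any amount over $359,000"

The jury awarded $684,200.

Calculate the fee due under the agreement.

First $71,000 at 42% = $29,820.00
Next $100,500 at 33% = $33,165.00
Next $187,500 at 27.5% = $51,562.50
Remaining $325,200 at 18% = $58,536.00
Fee: $29,820.00 + $33,165.00 + $51,562.50 + $58,536.00 = $173,083.50

$173,083.50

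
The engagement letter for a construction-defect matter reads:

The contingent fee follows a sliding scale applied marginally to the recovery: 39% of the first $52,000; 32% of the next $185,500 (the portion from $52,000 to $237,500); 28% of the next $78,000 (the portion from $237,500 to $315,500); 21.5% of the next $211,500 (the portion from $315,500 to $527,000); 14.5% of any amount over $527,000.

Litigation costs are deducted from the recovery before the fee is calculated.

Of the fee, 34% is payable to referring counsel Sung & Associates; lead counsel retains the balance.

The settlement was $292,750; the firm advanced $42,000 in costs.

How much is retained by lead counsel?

$55,011.00

Fee base (net of costs): $292,750 − $42,000 = $250,750
First $52,000 at 39% = $20,280.00
Next $185,500 at 32% = $59,360.00
Remaining $13,250 at 28% = $3,710.00
Fee: $20,280.00 + $59,360.00 + $3,710.00 = $83,350.00
Referral share: 34% of $83,350.00 = $28,339.00; lead counsel retains $83,350.00 − $28,339.00 = $55,011.00.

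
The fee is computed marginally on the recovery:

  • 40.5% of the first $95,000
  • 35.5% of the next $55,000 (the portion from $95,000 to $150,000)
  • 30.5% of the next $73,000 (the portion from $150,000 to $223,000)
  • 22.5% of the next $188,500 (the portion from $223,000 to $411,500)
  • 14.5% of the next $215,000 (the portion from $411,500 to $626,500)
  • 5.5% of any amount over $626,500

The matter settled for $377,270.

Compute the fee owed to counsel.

First $95,000 at 40.5% = $38,475.00
Next $55,000 at 35.5% = $19,525.00
Next $73,000 at 30.5% = $22,265.00
Remaining $154,270 at 22.5% = $34,710.75
Fee: $38,475.00 + $19,525.00 + $22,265.00 + $34,710.75 = $114,975.75

$114,975.75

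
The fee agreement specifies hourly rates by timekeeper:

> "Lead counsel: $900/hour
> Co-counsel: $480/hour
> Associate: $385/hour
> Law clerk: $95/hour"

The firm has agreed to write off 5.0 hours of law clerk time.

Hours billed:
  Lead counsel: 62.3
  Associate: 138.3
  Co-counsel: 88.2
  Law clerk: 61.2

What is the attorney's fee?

Lead counsel: 62.3 × $900 = $56,070.00
Co-counsel: 88.2 × $480 = $42,336.00
Associate: 138.3 × $385 = $53,245.50
Law clerk: 61.2 × $95 = $5,814.00
Subtotal: $157,465.50
Write-off: 5.0 × $95 = $475.00
Total: $157,465.50 − $475.00 = $156,990.50

$156,990.50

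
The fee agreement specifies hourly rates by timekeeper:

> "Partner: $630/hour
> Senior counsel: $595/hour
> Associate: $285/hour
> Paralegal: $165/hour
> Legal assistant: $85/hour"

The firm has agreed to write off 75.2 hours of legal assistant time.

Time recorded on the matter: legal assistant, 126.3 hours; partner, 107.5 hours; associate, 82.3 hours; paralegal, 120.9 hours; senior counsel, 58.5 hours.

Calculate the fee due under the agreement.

Partner: 107.5 × $630 = $67,725.00
Senior counsel: 58.5 × $595 = $34,807.50
Associate: 82.3 × $285 = $23,455.50
Paralegal: 120.9 × $165 = $19,948.50
Legal assistant: 126.3 × $85 = $10,735.50
Subtotal: $156,672.00
Write-off: 75.2 × $85 = $6,392.00
Total: $156,672.00 − $6,392.00 = $150,280.00

$150,280.00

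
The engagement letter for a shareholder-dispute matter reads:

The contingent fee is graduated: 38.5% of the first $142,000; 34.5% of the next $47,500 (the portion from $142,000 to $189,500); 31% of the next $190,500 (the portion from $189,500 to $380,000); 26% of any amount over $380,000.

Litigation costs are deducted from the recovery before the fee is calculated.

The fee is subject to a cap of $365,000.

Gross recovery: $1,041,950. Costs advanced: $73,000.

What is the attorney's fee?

Fee base (net of costs): $1,041,950 − $73,000 = $968,950
First $142,000 at 38.5% = $54,670.00
Next $47,500 at 34.5% = $16,387.50
Next $190,500 at 31% = $59,055.00
Remaining $588,950 at 26% = $153,127.00
Fee: $54,670.00 + $16,387.50 + $59,055.00 + $153,127.00 = $283,239.50
$283,239.50 is under the $365,000 cap.

$283,239.50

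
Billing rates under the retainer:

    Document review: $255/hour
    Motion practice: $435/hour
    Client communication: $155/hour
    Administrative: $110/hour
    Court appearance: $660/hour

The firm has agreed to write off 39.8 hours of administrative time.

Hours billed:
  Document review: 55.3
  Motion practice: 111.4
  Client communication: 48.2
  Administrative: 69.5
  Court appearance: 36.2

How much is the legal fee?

Document review: 55.3 × $255 = $14,101.50
Motion practice: 111.4 × $435 = $48,459.00
Client communication: 48.2 × $155 = $7,471.00
Administrative: 69.5 × $110 = $7,645.00
Court appearance: 36.2 × $660 = $23,892.00
Subtotal: $101,568.50
Write-off: 39.8 × $110 = $4,378.00
Total: $101,568.50 − $4,378.00 = $97,190.50

$97,190.50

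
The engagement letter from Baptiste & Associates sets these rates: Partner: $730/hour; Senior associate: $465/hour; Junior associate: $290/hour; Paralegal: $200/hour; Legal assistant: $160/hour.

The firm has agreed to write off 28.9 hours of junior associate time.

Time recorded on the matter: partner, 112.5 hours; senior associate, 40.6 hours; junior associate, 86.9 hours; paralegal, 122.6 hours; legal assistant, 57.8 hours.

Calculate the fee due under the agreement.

$151,592.00

Partner: 112.5 × $730 = $82,125.00
Senior associate: 40.6 × $465 = $18,879.00
Junior associate: 86.9 × $290 = $25,201.00
Paralegal: 122.6 × $200 = $24,520.00
Legal assistant: 57.8 × $160 = $9,248.00
Subtotal: $159,973.00
Write-off: 28.9 × $290 = $8,381.00
Total: $159,973.00 − $8,381.00 = $151,592.00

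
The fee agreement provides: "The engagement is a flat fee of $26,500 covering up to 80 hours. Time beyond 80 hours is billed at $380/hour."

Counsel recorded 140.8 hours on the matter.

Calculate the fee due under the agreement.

Flat fee: $26,500.00
Excess hours: 140.8 − 80 = 60.8
Overrun: 60.8 × $380 = $23,104.00
Total: $26,500.00 + $23,104.00 = $49,604.00

$49,604.00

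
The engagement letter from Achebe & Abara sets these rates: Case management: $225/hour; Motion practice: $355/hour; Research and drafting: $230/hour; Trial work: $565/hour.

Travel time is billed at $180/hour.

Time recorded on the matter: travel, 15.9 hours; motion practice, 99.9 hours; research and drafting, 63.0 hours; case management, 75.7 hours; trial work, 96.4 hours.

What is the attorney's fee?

$124,315.00

Case management: 75.7 × $225 = $17,032.50
Motion practice: 99.9 × $355 = $35,464.50
Research and drafting: 63.0 × $230 = $14,490.00
Trial work: 96.4 × $565 = $54,466.00
Subtotal: $17,032.50 + $35,464.50 + $14,490.00 + $54,466.00 = $121,453.00
Travel: 15.9 × $180 = $2,862.00
Total: $121,453.00 + $2,862.00 = $124,315.00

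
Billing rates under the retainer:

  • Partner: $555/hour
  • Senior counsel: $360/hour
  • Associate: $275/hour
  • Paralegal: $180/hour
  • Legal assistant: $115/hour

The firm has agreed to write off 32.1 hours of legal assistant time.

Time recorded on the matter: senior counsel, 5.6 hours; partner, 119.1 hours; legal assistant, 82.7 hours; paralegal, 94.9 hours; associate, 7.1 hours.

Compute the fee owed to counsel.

Partner: 119.1 × $555 = $66,100.50
Senior counsel: 5.6 × $360 = $2,016.00
Associate: 7.1 × $275 = $1,952.50
Paralegal: 94.9 × $180 = $17,082.00
Legal assistant: 82.7 × $115 = $9,510.50
Subtotal: $96,661.50
Write-off: 32.1 × $115 = $3,691.50
Total: $96,661.50 − $3,691.50 = $92,970.00

$92,970.00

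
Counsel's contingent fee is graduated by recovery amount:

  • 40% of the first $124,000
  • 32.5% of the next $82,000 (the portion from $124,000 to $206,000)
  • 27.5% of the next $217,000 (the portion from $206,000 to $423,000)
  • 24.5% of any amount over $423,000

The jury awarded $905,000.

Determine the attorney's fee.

First $124,000 at 40% = $49,600.00
Next $82,000 at 32.5% = $26,650.00
Next $217,000 at 27.5% = $59,675.00
Remaining $482,000 at 24.5% = $118,090.00
Fee: $49,600.00 + $26,650.00 + $59,675.00 + $118,090.00 = $254,015.00

$254,015.00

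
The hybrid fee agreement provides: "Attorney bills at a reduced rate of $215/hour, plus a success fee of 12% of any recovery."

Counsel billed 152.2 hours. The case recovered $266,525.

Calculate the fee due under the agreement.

Hourly: 152.2 × $215 = $32,723.00
Success fee: 12% of $266,525 = $31,983.00
Total: $32,723.00 + $31,983.00 = $64,706.00

$64,706.00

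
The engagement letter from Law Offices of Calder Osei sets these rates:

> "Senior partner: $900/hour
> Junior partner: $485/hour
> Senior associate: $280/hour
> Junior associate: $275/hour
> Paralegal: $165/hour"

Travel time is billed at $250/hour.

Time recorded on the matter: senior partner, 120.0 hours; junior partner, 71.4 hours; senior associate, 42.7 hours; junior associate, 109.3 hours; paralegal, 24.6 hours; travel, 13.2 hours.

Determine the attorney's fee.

Senior partner: 120.0 × $900 = $108,000.00
Junior partner: 71.4 × $485 = $34,629.00
Senior associate: 42.7 × $280 = $11,956.00
Junior associate: 109.3 × $275 = $30,057.50
Paralegal: 24.6 × $165 = $4,059.00
Subtotal: $108,000.00 + $34,629.00 + $11,956.00 + $30,057.50 + $4,059.00 = $188,701.50
Travel: 13.2 × $250 = $3,300.00
Total: $188,701.50 + $3,300.00 = $192,001.50

$192,001.50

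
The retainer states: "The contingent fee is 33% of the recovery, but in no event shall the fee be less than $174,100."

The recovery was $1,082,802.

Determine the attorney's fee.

$357,324.66

33% of $1,082,802 = $357,324.66
That exceeds the $174,100 minimum.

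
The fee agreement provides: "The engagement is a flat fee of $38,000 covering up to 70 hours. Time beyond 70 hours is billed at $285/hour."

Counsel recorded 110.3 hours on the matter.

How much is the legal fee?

$49,485.50

Flat fee: $38,000.00
Excess hours: 110.3 − 70 = 40.3
Overrun: 40.3 × $285 = $11,485.50
Total: $38,000.00 + $11,485.50 = $49,485.50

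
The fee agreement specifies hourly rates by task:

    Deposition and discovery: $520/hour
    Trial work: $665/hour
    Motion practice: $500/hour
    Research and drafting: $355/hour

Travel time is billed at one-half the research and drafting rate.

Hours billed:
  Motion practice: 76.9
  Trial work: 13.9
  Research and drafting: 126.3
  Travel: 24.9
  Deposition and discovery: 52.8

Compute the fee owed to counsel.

Deposition and discovery: 52.8 × $520 = $27,456.00
Trial work: 13.9 × $665 = $9,243.50
Motion practice: 76.9 × $500 = $38,450.00
Research and drafting: 126.3 × $355 = $44,836.50
Subtotal: $27,456.00 + $9,243.50 + $38,450.00 + $44,836.50 = $119,986.00
Travel: 24.9 × ($355 ÷ 2) = 24.9 × $177.50 = $4,419.75
Total: $119,986.00 + $4,419.75 = $124,405.75

$124,405.75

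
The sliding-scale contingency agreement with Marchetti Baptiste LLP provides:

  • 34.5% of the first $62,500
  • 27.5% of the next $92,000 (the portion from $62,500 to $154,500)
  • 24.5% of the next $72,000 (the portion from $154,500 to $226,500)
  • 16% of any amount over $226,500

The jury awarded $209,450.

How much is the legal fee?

First $62,500 at 34.5% = $21,562.50
Next $92,000 at 27.5% = $25,300.00
Remaining $54,950 at 24.5% = $13,462.75
Fee: $21,562.50 + $25,300.00 + $13,462.75 = $60,325.25

$60,325.25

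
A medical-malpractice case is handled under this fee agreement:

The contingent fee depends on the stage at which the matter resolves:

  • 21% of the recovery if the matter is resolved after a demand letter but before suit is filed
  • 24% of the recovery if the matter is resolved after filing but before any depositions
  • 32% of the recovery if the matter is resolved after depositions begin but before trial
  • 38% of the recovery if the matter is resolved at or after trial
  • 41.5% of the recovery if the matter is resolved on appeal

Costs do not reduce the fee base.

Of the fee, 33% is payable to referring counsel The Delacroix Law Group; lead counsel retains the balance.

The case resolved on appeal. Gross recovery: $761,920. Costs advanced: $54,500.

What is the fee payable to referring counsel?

$104,344.94

Fee base is the gross recovery, $761,920; costs are reimbursed separately.
The matter resolved on appeal, so the 41.5% rate applies.
$761,920 × 41.5% = $316,196.80
Referral share: 33% of $316,196.80 = $104,344.94; lead counsel retains $316,196.80 − $104,344.94 = $211,851.86.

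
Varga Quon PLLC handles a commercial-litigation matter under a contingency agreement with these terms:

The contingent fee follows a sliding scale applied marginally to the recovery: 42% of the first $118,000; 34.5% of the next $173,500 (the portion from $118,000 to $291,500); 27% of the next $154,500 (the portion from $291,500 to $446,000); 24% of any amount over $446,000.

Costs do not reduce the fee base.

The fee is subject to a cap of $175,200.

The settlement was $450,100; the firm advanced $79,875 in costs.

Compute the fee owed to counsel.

Fee base is the gross recovery, $450,100; costs are reimbursed separately.
First $118,000 at 42% = $49,560.00
Next $173,500 at 34.5% = $59,857.50
Next $154,500 at 27% = $41,715.00
Remaining $4,100 at 24% = $984.00
Fee: $49,560.00 + $59,857.50 + $41,715.00 + $984.00 = $152,116.50
$152,116.50 is under the $175,200 cap.

$152,116.50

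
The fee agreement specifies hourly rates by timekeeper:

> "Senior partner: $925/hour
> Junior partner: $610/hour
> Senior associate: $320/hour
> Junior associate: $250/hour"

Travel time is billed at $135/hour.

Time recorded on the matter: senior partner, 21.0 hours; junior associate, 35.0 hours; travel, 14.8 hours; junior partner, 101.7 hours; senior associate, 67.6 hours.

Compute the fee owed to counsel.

$113,842.00

Senior partner: 21.0 × $925 = $19,425.00
Junior partner: 101.7 × $610 = $62,037.00
Senior associate: 67.6 × $320 = $21,632.00
Junior associate: 35.0 × $250 = $8,750.00
Subtotal: $19,425.00 + $62,037.00 + $21,632.00 + $8,750.00 = $111,844.00
Travel: 14.8 × $135 = $1,998.00
Total: $111,844.00 + $1,998.00 = $113,842.00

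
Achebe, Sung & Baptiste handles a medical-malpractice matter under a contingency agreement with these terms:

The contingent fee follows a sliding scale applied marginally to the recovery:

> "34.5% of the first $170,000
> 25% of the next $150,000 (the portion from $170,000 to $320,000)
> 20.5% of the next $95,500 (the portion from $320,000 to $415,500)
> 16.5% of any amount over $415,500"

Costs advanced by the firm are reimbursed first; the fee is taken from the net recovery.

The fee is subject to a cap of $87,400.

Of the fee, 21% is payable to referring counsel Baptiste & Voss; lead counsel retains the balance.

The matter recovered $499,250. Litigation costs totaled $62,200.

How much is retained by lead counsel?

$69,046.00

Fee base (net of costs): $499,250 − $62,200 = $437,050
First $170,000 at 34.5% = $58,650.00
Next $150,000 at 25% = $37,500.00
Next $95,500 at 20.5% = $19,577.50
Remaining $21,550 at 16.5% = $3,555.75
Fee: $58,650.00 + $37,500.00 + $19,577.50 + $3,555.75 = $119,283.25
$119,283.25 exceeds the $87,400 cap, so the fee is capped at $87,400.00.
Referral share: 21% of $87,400.00 = $18,354.00; lead counsel retains $87,400.00 − $18,354.00 = $69,046.00.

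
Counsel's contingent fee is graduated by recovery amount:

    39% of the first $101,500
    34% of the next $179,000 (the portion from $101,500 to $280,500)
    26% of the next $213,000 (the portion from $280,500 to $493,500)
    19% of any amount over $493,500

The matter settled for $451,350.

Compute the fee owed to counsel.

$144,866.00

First $101,500 at 39% = $39,585.00
Next $179,000 at 34% = $60,860.00
Remaining $170,850 at 26% = $44,421.00
Fee: $39,585.00 + $60,860.00 + $44,421.00 = $144,866.00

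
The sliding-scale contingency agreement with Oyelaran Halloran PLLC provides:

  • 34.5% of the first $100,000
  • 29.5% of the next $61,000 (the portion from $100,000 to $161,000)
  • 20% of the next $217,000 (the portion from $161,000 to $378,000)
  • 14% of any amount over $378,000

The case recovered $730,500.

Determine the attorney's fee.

First $100,000 at 34.5% = $34,500.00
Next $61,000 at 29.5% = $17,995.00
Next $217,000 at 20% = $43,400.00
Remaining $352,500 at 14% = $49,350.00
Fee: $34,500.00 + $17,995.00 + $43,400.00 + $49,350.00 = $145,245.00

$145,245.00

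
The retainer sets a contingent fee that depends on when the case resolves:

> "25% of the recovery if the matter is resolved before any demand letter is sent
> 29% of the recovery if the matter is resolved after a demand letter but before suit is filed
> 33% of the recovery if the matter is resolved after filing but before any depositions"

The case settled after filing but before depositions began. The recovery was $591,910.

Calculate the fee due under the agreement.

$195,330.30

The matter settled after filing but before depositions began, so the 33% rate applies.
$591,910 × 33% = $195,330.30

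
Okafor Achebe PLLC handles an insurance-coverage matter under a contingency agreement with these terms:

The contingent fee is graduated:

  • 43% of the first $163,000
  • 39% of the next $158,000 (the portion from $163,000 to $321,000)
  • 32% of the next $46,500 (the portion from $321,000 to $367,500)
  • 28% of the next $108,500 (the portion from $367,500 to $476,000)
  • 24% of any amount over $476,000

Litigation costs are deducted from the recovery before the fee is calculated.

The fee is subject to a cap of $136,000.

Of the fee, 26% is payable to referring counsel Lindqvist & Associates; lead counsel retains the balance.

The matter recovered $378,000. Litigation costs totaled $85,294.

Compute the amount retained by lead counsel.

Fee base (net of costs): $378,000 − $85,294 = $292,706
First $163,000 at 43% = $70,090.00
Remaining $129,706 at 39% = $50,585.34
Fee: $70,090.00 + $50,585.34 = $120,675.34
$120,675.34 is under the $136,000 cap.
Referral share: 26% of $120,675.34 = $31,375.59; lead counsel retains $120,675.34 − $31,375.59 = $89,299.75.

$89,299.75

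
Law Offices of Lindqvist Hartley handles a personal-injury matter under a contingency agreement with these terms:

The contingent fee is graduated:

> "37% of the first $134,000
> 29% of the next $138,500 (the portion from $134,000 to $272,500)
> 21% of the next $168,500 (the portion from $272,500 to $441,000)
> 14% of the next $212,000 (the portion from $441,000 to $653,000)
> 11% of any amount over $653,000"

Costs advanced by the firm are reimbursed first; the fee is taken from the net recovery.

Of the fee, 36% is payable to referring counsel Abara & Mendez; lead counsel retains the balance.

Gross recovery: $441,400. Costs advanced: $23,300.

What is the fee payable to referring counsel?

$43,315.56

Fee base (net of costs): $441,400 − $23,300 = $418,100
First $134,000 at 37% = $49,580.00
Next $138,500 at 29% = $40,165.00
Remaining $145,600 at 21% = $30,576.00
Fee: $49,580.00 + $40,165.00 + $30,576.00 = $120,321.00
Referral share: 36% of $120,321.00 = $43,315.56; lead counsel retains $120,321.00 − $43,315.56 = $77,005.44.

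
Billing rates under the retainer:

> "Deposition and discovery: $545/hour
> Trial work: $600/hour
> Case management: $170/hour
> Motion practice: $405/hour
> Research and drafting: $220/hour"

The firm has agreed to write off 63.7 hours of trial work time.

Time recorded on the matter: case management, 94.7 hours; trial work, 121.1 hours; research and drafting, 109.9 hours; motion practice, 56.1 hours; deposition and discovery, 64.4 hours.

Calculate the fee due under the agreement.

Deposition and discovery: 64.4 × $545 = $35,098.00
Trial work: 121.1 × $600 = $72,660.00
Case management: 94.7 × $170 = $16,099.00
Motion practice: 56.1 × $405 = $22,720.50
Research and drafting: 109.9 × $220 = $24,178.00
Subtotal: $170,755.50
Write-off: 63.7 × $600 = $38,220.00
Total: $170,755.50 − $38,220.00 = $132,535.50

$132,535.50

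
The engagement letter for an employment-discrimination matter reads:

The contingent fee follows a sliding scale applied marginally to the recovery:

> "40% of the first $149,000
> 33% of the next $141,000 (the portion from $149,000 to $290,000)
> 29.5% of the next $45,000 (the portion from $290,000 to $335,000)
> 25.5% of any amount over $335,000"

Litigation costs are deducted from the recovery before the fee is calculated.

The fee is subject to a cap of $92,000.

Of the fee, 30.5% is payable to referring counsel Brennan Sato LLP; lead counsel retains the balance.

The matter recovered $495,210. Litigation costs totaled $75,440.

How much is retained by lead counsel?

$63,940.00

Fee base (net of costs): $495,210 − $75,440 = $419,770
First $149,000 at 40% = $59,600.00
Next $141,000 at 33% = $46,530.00
Next $45,000 at 29.5% = $13,275.00
Remaining $84,770 at 25.5% = $21,616.35
Fee: $59,600.00 + $46,530.00 + $13,275.00 + $21,616.35 = $141,021.35
$141,021.35 exceeds the $92,000 cap, so the fee is capped at $92,000.00.
Referral share: 30.5% of $92,000.00 = $28,060.00; lead counsel retains $92,000.00 − $28,060.00 = $63,940.00.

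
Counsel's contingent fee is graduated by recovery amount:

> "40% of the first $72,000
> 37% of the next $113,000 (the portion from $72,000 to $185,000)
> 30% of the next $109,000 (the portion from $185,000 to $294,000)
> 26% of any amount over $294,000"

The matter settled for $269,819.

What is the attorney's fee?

$96,055.70

First $72,000 at 40% = $28,800.00
Next $113,000 at 37% = $41,810.00
Remaining $84,819 at 30% = $25,445.70
Fee: $28,800.00 + $41,810.00 + $25,445.70 = $96,055.70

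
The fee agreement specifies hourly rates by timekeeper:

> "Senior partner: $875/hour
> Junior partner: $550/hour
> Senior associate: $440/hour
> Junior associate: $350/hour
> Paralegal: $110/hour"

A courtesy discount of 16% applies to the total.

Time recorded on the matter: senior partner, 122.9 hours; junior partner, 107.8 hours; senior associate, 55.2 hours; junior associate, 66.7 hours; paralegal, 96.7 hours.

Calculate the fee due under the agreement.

Senior partner: 122.9 × $875 = $107,537.50
Junior partner: 107.8 × $550 = $59,290.00
Senior associate: 55.2 × $440 = $24,288.00
Junior associate: 66.7 × $350 = $23,345.00
Paralegal: 96.7 × $110 = $10,637.00
Subtotal: $225,097.50
Less 16% discount: −$36,015.60
Total: $225,097.50 − $36,015.60 = $189,081.90

$189,081.90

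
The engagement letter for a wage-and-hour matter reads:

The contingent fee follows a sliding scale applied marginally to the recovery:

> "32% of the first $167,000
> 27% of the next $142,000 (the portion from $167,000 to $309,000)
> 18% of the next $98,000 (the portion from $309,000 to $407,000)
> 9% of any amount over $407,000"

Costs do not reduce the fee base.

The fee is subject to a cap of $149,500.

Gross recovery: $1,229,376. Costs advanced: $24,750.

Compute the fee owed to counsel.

$149,500.00

Fee base is the gross recovery, $1,229,376; costs are reimbursed separately.
First $167,000 at 32% = $53,440.00
Next $142,000 at 27% = $38,340.00
Next $98,000 at 18% = $17,640.00
Remaining $822,376 at 9% = $74,013.84
Fee: $53,440.00 + $38,340.00 + $17,640.00 + $74,013.84 = $183,433.84
$183,433.84 exceeds the $149,500 cap, so the fee is capped at $149,500.00.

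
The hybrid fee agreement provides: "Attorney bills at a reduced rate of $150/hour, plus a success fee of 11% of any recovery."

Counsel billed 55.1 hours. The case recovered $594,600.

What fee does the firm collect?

$73,671.00

Hourly: 55.1 × $150 = $8,265.00
Success fee: 11% of $594,600 = $65,406.00
Total: $8,265.00 + $65,406.00 = $73,671.00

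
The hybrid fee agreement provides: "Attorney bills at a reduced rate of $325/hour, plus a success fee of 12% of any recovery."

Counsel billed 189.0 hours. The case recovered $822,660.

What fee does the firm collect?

$160,144.20

Hourly: 189.0 × $325 = $61,425.00
Success fee: 12% of $822,660 = $98,719.20
Total: $61,425.00 + $98,719.20 = $160,144.20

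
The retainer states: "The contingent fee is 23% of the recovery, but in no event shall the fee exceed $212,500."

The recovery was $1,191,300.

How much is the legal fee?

$212,500.00

23% of $1,191,300 = $273,999.00
That exceeds the $212,500 cap, so the fee is capped at $212,500.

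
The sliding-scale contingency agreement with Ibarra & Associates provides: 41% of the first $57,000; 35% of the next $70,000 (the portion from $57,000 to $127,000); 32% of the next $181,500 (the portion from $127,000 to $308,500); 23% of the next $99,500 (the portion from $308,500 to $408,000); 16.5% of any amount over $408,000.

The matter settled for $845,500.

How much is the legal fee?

$201,022.50

First $57,000 at 41% = $23,370.00
Next $70,000 at 35% = $24,500.00
Next $181,500 at 32% = $58,080.00
Next $99,500 at 23% = $22,885.00
Remaining $437,500 at 16.5% = $72,187.50
Fee: $23,370.00 + $24,500.00 + $58,080.00 + $22,885.00 + $72,187.50 = $201,022.50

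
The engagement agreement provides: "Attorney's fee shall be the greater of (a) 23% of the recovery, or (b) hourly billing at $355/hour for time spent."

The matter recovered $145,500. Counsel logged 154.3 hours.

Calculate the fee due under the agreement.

(a) 23% of $145,500 = $33,465.00
(b) 154.3 × $355 = $54,776.50
The greater is (b): $54,776.50.

$54,776.50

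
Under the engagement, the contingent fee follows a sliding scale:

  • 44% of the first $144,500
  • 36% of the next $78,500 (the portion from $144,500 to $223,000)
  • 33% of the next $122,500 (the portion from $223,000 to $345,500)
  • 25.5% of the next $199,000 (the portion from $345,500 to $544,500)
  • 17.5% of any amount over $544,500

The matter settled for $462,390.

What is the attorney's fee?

$162,071.95

First $144,500 at 44% = $63,580.00
Next $78,500 at 36% = $28,260.00
Next $122,500 at 33% = $40,425.00
Remaining $116,890 at 25.5% = $29,806.95
Fee: $63,580.00 + $28,260.00 + $40,425.00 + $29,806.95 = $162,071.95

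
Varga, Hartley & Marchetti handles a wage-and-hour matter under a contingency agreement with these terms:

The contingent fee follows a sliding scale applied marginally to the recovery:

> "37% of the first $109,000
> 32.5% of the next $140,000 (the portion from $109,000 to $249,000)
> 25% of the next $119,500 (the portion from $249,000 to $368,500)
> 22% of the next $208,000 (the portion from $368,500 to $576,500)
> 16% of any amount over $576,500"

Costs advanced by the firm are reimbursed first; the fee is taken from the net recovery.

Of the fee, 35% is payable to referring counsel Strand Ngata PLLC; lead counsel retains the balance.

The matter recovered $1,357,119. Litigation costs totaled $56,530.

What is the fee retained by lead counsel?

$180,257.51

Fee base (net of costs): $1,357,119 − $56,530 = $1,300,589
First $109,000 at 37% = $40,330.00
Next $140,000 at 32.5% = $45,500.00
Next $119,500 at 25% = $29,875.00
Next $208,000 at 22% = $45,760.00
Remaining $724,089 at 16% = $115,854.24
Fee: $40,330.00 + $45,500.00 + $29,875.00 + $45,760.00 + $115,854.24 = $277,319.24
Referral share: 35% of $277,319.24 = $97,061.73; lead counsel retains $277,319.24 − $97,061.73 = $180,257.51.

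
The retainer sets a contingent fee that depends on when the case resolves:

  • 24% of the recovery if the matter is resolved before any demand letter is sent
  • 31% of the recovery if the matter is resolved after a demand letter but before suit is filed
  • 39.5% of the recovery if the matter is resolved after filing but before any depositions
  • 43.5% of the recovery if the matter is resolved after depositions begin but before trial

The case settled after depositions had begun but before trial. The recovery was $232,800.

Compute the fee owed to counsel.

$101,268.00

The matter settled after depositions had begun but before trial, so the 43.5% rate applies.
$232,800 × 43.5% = $101,268.00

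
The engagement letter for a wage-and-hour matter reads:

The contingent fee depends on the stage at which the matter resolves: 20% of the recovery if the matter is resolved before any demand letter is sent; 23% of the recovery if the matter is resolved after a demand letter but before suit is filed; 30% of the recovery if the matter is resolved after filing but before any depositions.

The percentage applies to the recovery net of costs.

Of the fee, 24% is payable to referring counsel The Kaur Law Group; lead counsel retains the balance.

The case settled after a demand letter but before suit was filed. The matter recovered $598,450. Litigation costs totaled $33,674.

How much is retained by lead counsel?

$98,722.84

Fee base (net of costs): $598,450 − $33,674 = $564,776
The matter settled after a demand letter but before suit was filed, so the 23% rate applies.
$564,776 × 23% = $129,898.48
Referral share: 24% of $129,898.48 = $31,175.64; lead counsel retains $129,898.48 − $31,175.64 = $98,722.84.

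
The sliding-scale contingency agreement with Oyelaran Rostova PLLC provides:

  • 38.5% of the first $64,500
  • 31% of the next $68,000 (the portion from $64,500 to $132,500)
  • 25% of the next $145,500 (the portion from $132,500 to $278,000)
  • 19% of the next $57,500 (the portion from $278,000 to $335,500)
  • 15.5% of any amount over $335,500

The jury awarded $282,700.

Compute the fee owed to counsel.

First $64,500 at 38.5% = $24,832.50
Next $68,000 at 31% = $21,080.00
Next $145,500 at 25% = $36,375.00
Remaining $4,700 at 19% = $893.00
Fee: $24,832.50 + $21,080.00 + $36,375.00 + $893.00 = $83,180.50

$83,180.50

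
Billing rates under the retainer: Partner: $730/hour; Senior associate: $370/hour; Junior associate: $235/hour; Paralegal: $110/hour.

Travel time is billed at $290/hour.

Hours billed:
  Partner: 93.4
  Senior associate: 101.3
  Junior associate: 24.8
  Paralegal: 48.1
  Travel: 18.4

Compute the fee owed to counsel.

$122,118.00

Partner: 93.4 × $730 = $68,182.00
Senior associate: 101.3 × $370 = $37,481.00
Junior associate: 24.8 × $235 = $5,828.00
Paralegal: 48.1 × $110 = $5,291.00
Subtotal: $68,182.00 + $37,481.00 + $5,828.00 + $5,291.00 = $116,782.00
Travel: 18.4 × $290 = $5,336.00
Total: $116,782.00 + $5,336.00 = $122,118.00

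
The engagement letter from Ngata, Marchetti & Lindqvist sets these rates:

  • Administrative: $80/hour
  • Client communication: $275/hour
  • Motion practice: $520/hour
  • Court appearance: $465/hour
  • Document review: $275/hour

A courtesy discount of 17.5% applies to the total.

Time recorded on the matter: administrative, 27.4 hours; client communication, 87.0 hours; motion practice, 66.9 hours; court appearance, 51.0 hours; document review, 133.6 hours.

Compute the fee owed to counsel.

$100,122.00

Administrative: 27.4 × $80 = $2,192.00
Client communication: 87.0 × $275 = $23,925.00
Motion practice: 66.9 × $520 = $34,788.00
Court appearance: 51.0 × $465 = $23,715.00
Document review: 133.6 × $275 = $36,740.00
Subtotal: $121,360.00
Less 17.5% discount: −$21,238.00
Total: $121,360.00 − $21,238.00 = $100,122.00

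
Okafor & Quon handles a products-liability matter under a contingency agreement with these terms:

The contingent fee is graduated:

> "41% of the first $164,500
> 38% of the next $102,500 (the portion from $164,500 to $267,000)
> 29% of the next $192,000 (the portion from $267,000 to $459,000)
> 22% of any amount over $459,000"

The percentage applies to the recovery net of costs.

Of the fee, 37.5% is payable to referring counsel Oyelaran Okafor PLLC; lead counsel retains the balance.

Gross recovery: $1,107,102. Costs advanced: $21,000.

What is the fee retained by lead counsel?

Fee base (net of costs): $1,107,102 − $21,000 = $1,086,102
First $164,500 at 41% = $67,445.00
Next $102,500 at 38% = $38,950.00
Next $192,000 at 29% = $55,680.00
Remaining $627,102 at 22% = $137,962.44
Fee: $67,445.00 + $38,950.00 + $55,680.00 + $137,962.44 = $300,037.44
Referral share: 37.5% of $300,037.44 = $112,514.04; lead counsel retains $300,037.44 − $112,514.04 = $187,523.40.

$187,523.40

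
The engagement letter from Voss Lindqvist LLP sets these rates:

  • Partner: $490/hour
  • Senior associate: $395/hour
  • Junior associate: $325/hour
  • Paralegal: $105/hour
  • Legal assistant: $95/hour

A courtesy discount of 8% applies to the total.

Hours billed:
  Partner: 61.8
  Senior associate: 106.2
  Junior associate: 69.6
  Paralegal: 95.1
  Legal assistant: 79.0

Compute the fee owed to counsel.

Partner: 61.8 × $490 = $30,282.00
Senior associate: 106.2 × $395 = $41,949.00
Junior associate: 69.6 × $325 = $22,620.00
Paralegal: 95.1 × $105 = $9,985.50
Legal assistant: 79.0 × $95 = $7,505.00
Subtotal: $112,341.50
Less 8% discount: −$8,987.32
Total: $112,341.50 − $8,987.32 = $103,354.18

$103,354.18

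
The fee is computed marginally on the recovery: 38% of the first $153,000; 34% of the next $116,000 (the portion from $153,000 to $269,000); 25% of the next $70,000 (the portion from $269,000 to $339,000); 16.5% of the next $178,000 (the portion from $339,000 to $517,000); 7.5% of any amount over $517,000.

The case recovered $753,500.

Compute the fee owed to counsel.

$162,187.50

First $153,000 at 38% = $58,140.00
Next $116,000 at 34% = $39,440.00
Next $70,000 at 25% = $17,500.00
Next $178,000 at 16.5% = $29,370.00
Remaining $236,500 at 7.5% = $17,737.50
Fee: $58,140.00 + $39,440.00 + $17,500.00 + $29,370.00 + $17,737.50 = $162,187.50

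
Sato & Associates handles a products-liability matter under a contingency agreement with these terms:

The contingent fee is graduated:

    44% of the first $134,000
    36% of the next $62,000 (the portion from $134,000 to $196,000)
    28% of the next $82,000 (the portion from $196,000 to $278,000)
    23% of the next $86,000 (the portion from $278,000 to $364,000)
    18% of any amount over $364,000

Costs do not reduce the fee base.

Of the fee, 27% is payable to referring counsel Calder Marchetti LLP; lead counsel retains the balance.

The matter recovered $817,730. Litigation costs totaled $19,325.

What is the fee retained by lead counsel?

Fee base is the gross recovery, $817,730; costs are reimbursed separately.
First $134,000 at 44% = $58,960.00
Next $62,000 at 36% = $22,320.00
Next $82,000 at 28% = $22,960.00
Next $86,000 at 23% = $19,780.00
Remaining $453,730 at 18% = $81,671.40
Fee: $58,960.00 + $22,320.00 + $22,960.00 + $19,780.00 + $81,671.40 = $205,691.40
Referral share: 27% of $205,691.40 = $55,536.68; lead counsel retains $205,691.40 − $55,536.68 = $150,154.72.

$150,154.72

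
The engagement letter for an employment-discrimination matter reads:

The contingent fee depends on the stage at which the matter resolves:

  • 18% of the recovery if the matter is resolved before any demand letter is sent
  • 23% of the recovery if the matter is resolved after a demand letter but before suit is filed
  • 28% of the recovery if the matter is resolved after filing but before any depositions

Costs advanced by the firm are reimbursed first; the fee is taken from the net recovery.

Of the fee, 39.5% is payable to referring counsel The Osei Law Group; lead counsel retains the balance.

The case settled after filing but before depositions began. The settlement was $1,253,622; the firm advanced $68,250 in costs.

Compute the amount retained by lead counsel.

Fee base (net of costs): $1,253,622 − $68,250 = $1,185,372
The matter settled after filing but before depositions began, so the 28% rate applies.
$1,185,372 × 28% = $331,904.16
Referral share: 39.5% of $331,904.16 = $131,102.14; lead counsel retains $331,904.16 − $131,102.14 = $200,802.02.

$200,802.02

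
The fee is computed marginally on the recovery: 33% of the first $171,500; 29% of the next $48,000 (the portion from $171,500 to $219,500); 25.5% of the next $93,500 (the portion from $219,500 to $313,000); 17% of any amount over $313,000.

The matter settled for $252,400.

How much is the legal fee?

First $171,500 at 33% = $56,595.00
Next $48,000 at 29% = $13,920.00
Remaining $32,900 at 25.5% = $8,389.50
Fee: $56,595.00 + $13,920.00 + $8,389.50 = $78,904.50

$78,904.50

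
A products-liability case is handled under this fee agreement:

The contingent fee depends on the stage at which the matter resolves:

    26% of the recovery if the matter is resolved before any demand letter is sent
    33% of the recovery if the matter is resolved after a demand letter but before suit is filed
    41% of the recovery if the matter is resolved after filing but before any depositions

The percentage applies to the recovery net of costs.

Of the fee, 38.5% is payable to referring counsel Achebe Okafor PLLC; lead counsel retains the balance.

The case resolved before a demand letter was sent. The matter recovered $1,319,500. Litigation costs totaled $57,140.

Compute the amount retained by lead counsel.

$201,851.36

Fee base (net of costs): $1,319,500 − $57,140 = $1,262,360
The matter resolved before a demand letter was sent, so the 26% rate applies.
$1,262,360 × 26% = $328,213.60
Referral share: 38.5% of $328,213.60 = $126,362.24; lead counsel retains $328,213.60 − $126,362.24 = $201,851.36.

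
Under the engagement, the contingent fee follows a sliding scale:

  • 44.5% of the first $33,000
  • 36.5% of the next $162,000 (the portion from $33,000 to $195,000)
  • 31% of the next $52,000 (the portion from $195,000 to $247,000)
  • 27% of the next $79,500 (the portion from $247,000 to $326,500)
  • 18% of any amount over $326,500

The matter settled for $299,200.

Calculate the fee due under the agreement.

First $33,000 at 44.5% = $14,685.00
Next $162,000 at 36.5% = $59,130.00
Next $52,000 at 31% = $16,120.00
Remaining $52,200 at 27% = $14,094.00
Fee: $14,685.00 + $59,130.00 + $16,120.00 + $14,094.00 = $104,029.00

$104,029.00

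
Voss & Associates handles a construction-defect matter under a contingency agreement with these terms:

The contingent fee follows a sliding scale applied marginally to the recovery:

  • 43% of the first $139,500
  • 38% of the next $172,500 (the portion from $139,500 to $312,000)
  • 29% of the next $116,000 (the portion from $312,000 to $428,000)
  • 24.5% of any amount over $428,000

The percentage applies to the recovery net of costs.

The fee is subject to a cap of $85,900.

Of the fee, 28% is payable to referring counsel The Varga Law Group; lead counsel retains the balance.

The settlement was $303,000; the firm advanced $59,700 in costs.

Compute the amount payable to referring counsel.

$24,052.00

Fee base (net of costs): $303,000 − $59,700 = $243,300
First $139,500 at 43% = $59,985.00
Remaining $103,800 at 38% = $39,444.00
Fee: $59,985.00 + $39,444.00 = $99,429.00
$99,429.00 exceeds the $85,900 cap, so the fee is capped at $85,900.00.
Referral share: 28% of $85,900.00 = $24,052.00; lead counsel retains $85,900.00 − $24,052.00 = $61,848.00.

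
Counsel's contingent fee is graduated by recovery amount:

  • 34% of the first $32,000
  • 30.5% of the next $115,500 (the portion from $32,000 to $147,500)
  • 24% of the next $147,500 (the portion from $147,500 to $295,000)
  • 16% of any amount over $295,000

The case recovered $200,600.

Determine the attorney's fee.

First $32,000 at 34% = $10,880.00
Next $115,500 at 30.5% = $35,227.50
Remaining $53,100 at 24% = $12,744.00
Fee: $10,880.00 + $35,227.50 + $12,744.00 = $58,851.50

$58,851.50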